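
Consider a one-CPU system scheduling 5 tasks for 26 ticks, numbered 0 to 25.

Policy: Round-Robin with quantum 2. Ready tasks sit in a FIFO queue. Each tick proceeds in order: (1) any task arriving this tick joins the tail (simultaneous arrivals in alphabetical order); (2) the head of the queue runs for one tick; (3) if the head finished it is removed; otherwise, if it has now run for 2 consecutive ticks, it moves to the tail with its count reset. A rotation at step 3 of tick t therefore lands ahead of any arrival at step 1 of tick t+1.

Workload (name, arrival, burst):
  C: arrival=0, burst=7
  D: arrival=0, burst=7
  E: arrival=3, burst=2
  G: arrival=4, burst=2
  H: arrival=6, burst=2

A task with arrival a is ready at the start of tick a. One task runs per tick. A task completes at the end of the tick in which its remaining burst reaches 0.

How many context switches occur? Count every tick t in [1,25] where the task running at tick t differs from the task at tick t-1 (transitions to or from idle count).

context switches = 11

t=0: queue=[C,D] q_used=0 → run C
t=1: queue=[C,D] q_used=1 → run C
t=2: queue=[D,C] q_used=0 → run D
t=3: queue=[D,C,E] q_used=1 → run D
t=4: queue=[C,E,D,G] q_used=0 → run C
t=5: queue=[C,E,D,G] q_used=1 → run C
t=6: queue=[E,D,G,C,H] q_used=0 → run E
t=7: queue=[E,D,G,C,H] q_used=1 → run E
t=8: queue=[D,G,C,H] q_used=0 → run D
t=9: queue=[D,G,C,H] q_used=1 → run D
t=10: queue=[G,C,H,D] q_used=0 → run G
t=11: queue=[G,C,H,D] q_used=1 → run G
t=12: queue=[C,H,D] q_used=0 → run C
t=13: queue=[C,H,D] q_used=1 → run C
t=14: queue=[H,D,C] q_used=0 → run H
t=15: queue=[H,D,C] q_used=1 → run H
t=16: queue=[D,C] q_used=0 → run D
t=17: queue=[D,C] q_used=1 → run D
t=18: queue=[C,D] q_used=0 → run C
t=19: queue=[D] q_used=0 → run D
t=20: (idle)
t=21: (idle)
t=22: (idle)
t=23: (idle)
t=24: (idle)
t=25: (idle)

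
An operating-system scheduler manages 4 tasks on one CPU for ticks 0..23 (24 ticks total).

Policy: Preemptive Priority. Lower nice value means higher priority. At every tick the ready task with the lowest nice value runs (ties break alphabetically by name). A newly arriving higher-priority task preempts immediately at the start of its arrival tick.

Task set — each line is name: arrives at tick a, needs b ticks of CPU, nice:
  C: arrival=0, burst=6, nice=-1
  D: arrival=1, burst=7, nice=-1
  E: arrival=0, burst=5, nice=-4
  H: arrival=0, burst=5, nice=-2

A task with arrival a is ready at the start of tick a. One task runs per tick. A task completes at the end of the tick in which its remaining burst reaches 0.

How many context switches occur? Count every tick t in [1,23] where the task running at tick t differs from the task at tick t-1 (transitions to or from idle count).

t=0: ready={C,E,H} → run E
t=1: ready={C,D,E,H} → run E
t=2: ready={C,D,E,H} → run E
t=3: ready={C,D,E,H} → run E
t=4: ready={C,D,E,H} → run E
t=5: ready={C,D,H} → run H
t=6: ready={C,D,H} → run H
t=7: ready={C,D,H} → run H
t=8: ready={C,D,H} → run H
t=9: ready={C,D,H} → run H
t=10: ready={C,D} → run C
t=11: ready={C,D} → run C
t=12: ready={C,D} → run C
t=13: ready={C,D} → run C
t=14: ready={C,D} → run C
t=15: ready={C,D} → run C
t=16: ready={D} → run D
t=17: ready={D} → run D
t=18: ready={D} → run D
t=19: ready={D} → run D
t=20: ready={D} → run D
t=21: ready={D} → run D
t=22: ready={D} → run D
t=23: (idle)

context switches = 4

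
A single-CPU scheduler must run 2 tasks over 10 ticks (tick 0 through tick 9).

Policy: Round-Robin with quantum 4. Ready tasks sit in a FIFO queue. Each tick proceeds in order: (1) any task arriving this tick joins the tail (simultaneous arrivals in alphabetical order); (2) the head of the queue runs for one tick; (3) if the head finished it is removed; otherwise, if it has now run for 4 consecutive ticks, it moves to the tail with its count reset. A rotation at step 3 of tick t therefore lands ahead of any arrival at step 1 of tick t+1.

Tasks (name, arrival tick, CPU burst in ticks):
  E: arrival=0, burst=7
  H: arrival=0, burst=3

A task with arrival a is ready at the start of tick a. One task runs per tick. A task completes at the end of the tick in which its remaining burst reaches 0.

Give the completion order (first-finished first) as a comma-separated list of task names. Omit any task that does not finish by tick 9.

t=0: queue=[E,H] q_used=0 → run E
t=1: queue=[E,H] q_used=1 → run E
t=2: queue=[E,H] q_used=2 → run E
t=3: queue=[E,H] q_used=3 → run E
t=4: queue=[H,E] q_used=0 → run H
t=5: queue=[H,E] q_used=1 → run H
t=6: queue=[H,E] q_used=2 → run H
t=7: queue=[E] q_used=0 → run E
t=8: queue=[E] q_used=1 → run E
t=9: queue=[E] q_used=2 → run E

completion order = H, E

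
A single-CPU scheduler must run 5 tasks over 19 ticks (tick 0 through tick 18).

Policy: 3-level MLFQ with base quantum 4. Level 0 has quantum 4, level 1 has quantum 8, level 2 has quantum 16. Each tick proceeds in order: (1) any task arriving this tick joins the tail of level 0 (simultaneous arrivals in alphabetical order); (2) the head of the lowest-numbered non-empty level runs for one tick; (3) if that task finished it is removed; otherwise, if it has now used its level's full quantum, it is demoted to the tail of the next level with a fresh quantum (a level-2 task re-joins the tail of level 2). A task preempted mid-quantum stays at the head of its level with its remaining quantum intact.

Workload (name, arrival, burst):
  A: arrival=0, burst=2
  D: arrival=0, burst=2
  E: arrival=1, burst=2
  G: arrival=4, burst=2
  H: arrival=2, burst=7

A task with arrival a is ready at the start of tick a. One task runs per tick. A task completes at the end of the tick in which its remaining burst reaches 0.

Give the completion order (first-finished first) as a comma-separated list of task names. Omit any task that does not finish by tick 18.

t=0: L0/L1/L2 = AD/-/- → run A
t=1: L0/L1/L2 = ADE/-/- → run A
t=2: L0/L1/L2 = DEH/-/- → run D
t=3: L0/L1/L2 = DEH/-/- → run D
t=4: L0/L1/L2 = EHG/-/- → run E
t=5: L0/L1/L2 = EHG/-/- → run E
t=6: L0/L1/L2 = HG/-/- → run H
t=7: L0/L1/L2 = HG/-/- → run H
t=8: L0/L1/L2 = HG/-/- → run H
t=9: L0/L1/L2 = HG/-/- → run H
t=10: L0/L1/L2 = G/H/- → run G
t=11: L0/L1/L2 = G/H/- → run G
t=12: L0/L1/L2 = -/H/- → run H
t=13: L0/L1/L2 = -/H/- → run H
t=14: L0/L1/L2 = -/H/- → run H
t=15: (idle)
t=16: (idle)
t=17: (idle)
t=18: (idle)

completion order = A, D, E, G, H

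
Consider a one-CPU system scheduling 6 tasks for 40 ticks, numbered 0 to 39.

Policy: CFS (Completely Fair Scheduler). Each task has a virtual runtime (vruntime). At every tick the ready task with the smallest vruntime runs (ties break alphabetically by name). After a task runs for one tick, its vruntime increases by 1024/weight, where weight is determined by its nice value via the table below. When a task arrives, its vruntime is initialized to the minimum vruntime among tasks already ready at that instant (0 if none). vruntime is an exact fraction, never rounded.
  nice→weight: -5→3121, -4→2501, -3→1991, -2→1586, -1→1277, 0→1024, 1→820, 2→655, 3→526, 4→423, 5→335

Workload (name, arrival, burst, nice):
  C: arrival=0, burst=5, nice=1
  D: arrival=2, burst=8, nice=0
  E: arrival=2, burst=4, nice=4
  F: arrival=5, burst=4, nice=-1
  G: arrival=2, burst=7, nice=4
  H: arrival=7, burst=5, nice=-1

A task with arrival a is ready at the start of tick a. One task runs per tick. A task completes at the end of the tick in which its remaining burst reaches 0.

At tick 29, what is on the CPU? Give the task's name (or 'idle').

running at tick 29 = G

t=0: vr[C=0] → run C
t=1: vr[C=256/205] → run C
t=2: vr[C=512/205 D=512/205 E=512/205 G=512/205] → run C
t=3: vr[C=768/205 D=512/205 E=512/205 G=512/205] → run D
t=4: vr[C=768/205 D=717/205 E=512/205 G=512/205] → run E
t=5: vr[C=768/205 D=717/205 E=426496/86715 F=512/205 G=512/205] → run F
t=6: vr[C=768/205 D=717/205 E=426496/86715 F=863744/261785 G=512/205] → run G
t=7: vr[C=768/205 D=717/205 E=426496/86715 F=863744/261785 G=426496/86715 H=863744/261785] → run F
t=8: vr[C=768/205 D=717/205 E=426496/86715 F=1073664/261785 G=426496/86715 H=863744/261785] → run H
t=9: vr[C=768/205 D=717/205 E=426496/86715 F=1073664/261785 G=426496/86715 H=1073664/261785] → run D
t=10: vr[C=768/205 D=922/205 E=426496/86715 F=1073664/261785 G=426496/86715 H=1073664/261785] → run C
t=11: vr[C=1024/205 D=922/205 E=426496/86715 F=1073664/261785 G=426496/86715 H=1073664/261785] → run F
t=12: vr[C=1024/205 D=922/205 E=426496/86715 F=1283584/261785 G=426496/86715 H=1073664/261785] → run H
t=13: vr[C=1024/205 D=922/205 E=426496/86715 F=1283584/261785 G=426496/86715 H=1283584/261785] → run D
t=14: vr[C=1024/205 D=1127/205 E=426496/86715 F=1283584/261785 G=426496/86715 H=1283584/261785] → run F
t=15: vr[C=1024/205 D=1127/205 E=426496/86715 G=426496/86715 H=1283584/261785] → run H
t=16: vr[C=1024/205 D=1127/205 E=426496/86715 G=426496/86715 H=1493504/261785] → run E
t=17: vr[C=1024/205 D=1127/205 E=636416/86715 G=426496/86715 H=1493504/261785] → run G
t=18: vr[C=1024/205 D=1127/205 E=636416/86715 G=636416/86715 H=1493504/261785] → run C
t=19: vr[D=1127/205 E=636416/86715 G=636416/86715 H=1493504/261785] → run D
t=20: vr[D=1332/205 E=636416/86715 G=636416/86715 H=1493504/261785] → run H
t=21: vr[D=1332/205 E=636416/86715 G=636416/86715 H=1703424/261785] → run D
t=22: vr[D=1537/205 E=636416/86715 G=636416/86715 H=1703424/261785] → run H
t=23: vr[D=1537/205 E=636416/86715 G=636416/86715] → run E
t=24: vr[D=1537/205 E=282112/28905 G=636416/86715] → run G
t=25: vr[D=1537/205 E=282112/28905 G=282112/28905] → run D
t=26: vr[D=1742/205 E=282112/28905 G=282112/28905] → run D
t=27: vr[D=1947/205 E=282112/28905 G=282112/28905] → run D
t=28: vr[E=282112/28905 G=282112/28905] → run E
t=29: vr[G=282112/28905] → run G
t=30: vr[G=1056256/86715] → run G
t=31: vr[G=1266176/86715] → run G
t=32: vr[G=492032/28905] → run G
t=33: (idle)
t=34: (idle)
t=35: (idle)
t=36: (idle)
t=37: (idle)
t=38: (idle)
t=39: (idle)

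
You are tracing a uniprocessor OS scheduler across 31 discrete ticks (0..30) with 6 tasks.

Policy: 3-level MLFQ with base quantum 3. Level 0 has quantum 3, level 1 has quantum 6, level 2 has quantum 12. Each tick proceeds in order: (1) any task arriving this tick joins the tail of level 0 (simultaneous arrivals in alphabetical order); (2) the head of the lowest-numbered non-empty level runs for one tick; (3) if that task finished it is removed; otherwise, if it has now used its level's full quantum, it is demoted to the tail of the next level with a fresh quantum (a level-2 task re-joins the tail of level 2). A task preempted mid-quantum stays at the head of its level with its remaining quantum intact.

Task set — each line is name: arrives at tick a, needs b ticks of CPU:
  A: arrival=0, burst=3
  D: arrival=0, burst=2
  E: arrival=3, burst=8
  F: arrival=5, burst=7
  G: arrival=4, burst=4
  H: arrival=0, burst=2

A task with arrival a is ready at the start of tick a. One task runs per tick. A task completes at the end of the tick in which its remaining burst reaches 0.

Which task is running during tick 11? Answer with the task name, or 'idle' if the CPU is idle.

t=0: L0/L1/L2 = ADH/-/- → run A
t=1: L0/L1/L2 = ADH/-/- → run A
t=2: L0/L1/L2 = ADH/-/- → run A
t=3: L0/L1/L2 = DHE/-/- → run D
t=4: L0/L1/L2 = DHEG/-/- → run D
t=5: L0/L1/L2 = HEGF/-/- → run H
t=6: L0/L1/L2 = HEGF/-/- → run H
t=7: L0/L1/L2 = EGF/-/- → run E
t=8: L0/L1/L2 = EGF/-/- → run E
t=9: L0/L1/L2 = EGF/-/- → run E
t=10: L0/L1/L2 = GF/E/- → run G
t=11: L0/L1/L2 = GF/E/- → run G
t=12: L0/L1/L2 = GF/E/- → run G
t=13: L0/L1/L2 = F/EG/- → run F
t=14: L0/L1/L2 = F/EG/- → run F
t=15: L0/L1/L2 = F/EG/- → run F
t=16: L0/L1/L2 = -/EGF/- → run E
t=17: L0/L1/L2 = -/EGF/- → run E
t=18: L0/L1/L2 = -/EGF/- → run E
t=19: L0/L1/L2 = -/EGF/- → run E
t=20: L0/L1/L2 = -/EGF/- → run E
t=21: L0/L1/L2 = -/GF/- → run G
t=22: L0/L1/L2 = -/F/- → run F
t=23: L0/L1/L2 = -/F/- → run F
t=24: L0/L1/L2 = -/F/- → run F
t=25: L0/L1/L2 = -/F/- → run F
t=26: (idle)
t=27: (idle)
t=28: (idle)
t=29: (idle)
t=30: (idle)

running at tick 11 = G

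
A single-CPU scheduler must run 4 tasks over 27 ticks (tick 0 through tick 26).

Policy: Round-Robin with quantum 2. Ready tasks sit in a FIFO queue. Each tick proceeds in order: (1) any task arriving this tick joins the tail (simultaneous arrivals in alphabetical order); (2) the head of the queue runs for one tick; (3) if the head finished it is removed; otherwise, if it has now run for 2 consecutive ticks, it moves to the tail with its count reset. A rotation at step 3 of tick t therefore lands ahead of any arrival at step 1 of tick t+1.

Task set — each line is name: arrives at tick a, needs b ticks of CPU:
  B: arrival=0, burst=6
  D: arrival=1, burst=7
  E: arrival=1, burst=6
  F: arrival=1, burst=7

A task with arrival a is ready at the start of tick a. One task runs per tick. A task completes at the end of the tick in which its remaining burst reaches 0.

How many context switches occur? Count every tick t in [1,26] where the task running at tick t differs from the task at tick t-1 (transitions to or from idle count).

t=0: queue=[B] q_used=0 → run B
t=1: queue=[B,D,E,F] q_used=1 → run B
t=2: queue=[D,E,F,B] q_used=0 → run D
t=3: queue=[D,E,F,B] q_used=1 → run D
t=4: queue=[E,F,B,D] q_used=0 → run E
t=5: queue=[E,F,B,D] q_used=1 → run E
t=6: queue=[F,B,D,E] q_used=0 → run F
t=7: queue=[F,B,D,E] q_used=1 → run F
t=8: queue=[B,D,E,F] q_used=0 → run B
t=9: queue=[B,D,E,F] q_used=1 → run B
t=10: queue=[D,E,F,B] q_used=0 → run D
t=11: queue=[D,E,F,B] q_used=1 → run D
t=12: queue=[E,F,B,D] q_used=0 → run E
t=13: queue=[E,F,B,D] q_used=1 → run E
t=14: queue=[F,B,D,E] q_used=0 → run F
t=15: queue=[F,B,D,E] q_used=1 → run F
t=16: queue=[B,D,E,F] q_used=0 → run B
t=17: queue=[B,D,E,F] q_used=1 → run B
t=18: queue=[D,E,F] q_used=0 → run D
t=19: queue=[D,E,F] q_used=1 → run D
t=20: queue=[E,F,D] q_used=0 → run E
t=21: queue=[E,F,D] q_used=1 → run E
t=22: queue=[F,D] q_used=0 → run F
t=23: queue=[F,D] q_used=1 → run F
t=24: queue=[D,F] q_used=0 → run D
t=25: queue=[F] q_used=0 → run F
t=26: (idle)

context switches = 14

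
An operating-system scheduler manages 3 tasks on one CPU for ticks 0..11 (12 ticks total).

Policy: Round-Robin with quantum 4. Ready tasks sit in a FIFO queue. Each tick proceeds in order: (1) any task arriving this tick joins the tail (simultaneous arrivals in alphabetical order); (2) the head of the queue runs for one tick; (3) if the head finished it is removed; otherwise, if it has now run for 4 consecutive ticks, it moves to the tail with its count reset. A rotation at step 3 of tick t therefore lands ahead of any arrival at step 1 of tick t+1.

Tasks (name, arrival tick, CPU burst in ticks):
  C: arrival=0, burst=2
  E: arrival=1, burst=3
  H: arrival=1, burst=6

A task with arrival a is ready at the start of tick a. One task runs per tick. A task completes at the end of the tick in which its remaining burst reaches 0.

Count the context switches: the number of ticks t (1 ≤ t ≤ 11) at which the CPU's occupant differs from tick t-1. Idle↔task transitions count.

context switches = 3

t=0: queue=[C] q_used=0 → run C
t=1: queue=[C,E,H] q_used=1 → run C
t=2: queue=[E,H] q_used=0 → run E
t=3: queue=[E,H] q_used=1 → run E
t=4: queue=[E,H] q_used=2 → run E
t=5: queue=[H] q_used=0 → run H
t=6: queue=[H] q_used=1 → run H
t=7: queue=[H] q_used=2 → run H
t=8: queue=[H] q_used=3 → run H
t=9: queue=[H] q_used=0 → run H
t=10: queue=[H] q_used=1 → run H
t=11: (idle)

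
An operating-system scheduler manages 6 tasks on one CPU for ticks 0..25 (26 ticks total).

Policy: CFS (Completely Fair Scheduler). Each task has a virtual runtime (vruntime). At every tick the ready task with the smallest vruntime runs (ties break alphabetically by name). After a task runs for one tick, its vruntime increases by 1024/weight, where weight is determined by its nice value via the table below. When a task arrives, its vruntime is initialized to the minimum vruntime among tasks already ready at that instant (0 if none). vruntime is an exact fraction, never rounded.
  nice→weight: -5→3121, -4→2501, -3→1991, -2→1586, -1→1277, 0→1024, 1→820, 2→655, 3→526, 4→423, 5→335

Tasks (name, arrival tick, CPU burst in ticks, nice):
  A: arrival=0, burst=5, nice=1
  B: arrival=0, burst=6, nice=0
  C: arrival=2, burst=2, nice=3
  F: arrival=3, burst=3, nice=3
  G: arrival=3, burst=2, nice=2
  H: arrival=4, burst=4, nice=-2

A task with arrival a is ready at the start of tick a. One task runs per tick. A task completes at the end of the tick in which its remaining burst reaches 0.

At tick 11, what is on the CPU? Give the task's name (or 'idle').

running at tick 11 = A

t=0: vr[A=0 B=0] → run A
t=1: vr[A=256/205 B=0] → run B
t=2: vr[A=256/205 B=1 C=1] → run B
t=3: vr[A=256/205 B=2 C=1 F=1 G=1] → run C
t=4: vr[A=256/205 B=2 C=775/263 F=1 G=1 H=1] → run F
t=5: vr[A=256/205 B=2 C=775/263 F=775/263 G=1 H=1] → run G
t=6: vr[A=256/205 B=2 C=775/263 F=775/263 G=1679/655 H=1] → run H
t=7: vr[A=256/205 B=2 C=775/263 F=775/263 G=1679/655 H=1305/793] → run A
t=8: vr[A=512/205 B=2 C=775/263 F=775/263 G=1679/655 H=1305/793] → run H
t=9: vr[A=512/205 B=2 C=775/263 F=775/263 G=1679/655 H=1817/793] → run B
t=10: vr[A=512/205 B=3 C=775/263 F=775/263 G=1679/655 H=1817/793] → run H
t=11: vr[A=512/205 B=3 C=775/263 F=775/263 G=1679/655 H=2329/793] → run A
t=12: vr[A=768/205 B=3 C=775/263 F=775/263 G=1679/655 H=2329/793] → run G
t=13: vr[A=768/205 B=3 C=775/263 F=775/263 H=2329/793] → run H
t=14: vr[A=768/205 B=3 C=775/263 F=775/263] → run C
t=15: vr[A=768/205 B=3 F=775/263] → run F
t=16: vr[A=768/205 B=3 F=1287/263] → run B
t=17: vr[A=768/205 B=4 F=1287/263] → run A
t=18: vr[A=1024/205 B=4 F=1287/263] → run B
t=19: vr[A=1024/205 B=5 F=1287/263] → run F
t=20: vr[A=1024/205 B=5] → run A
t=21: vr[B=5] → run B
t=22: (idle)
t=23: (idle)
t=24: (idle)
t=25: (idle)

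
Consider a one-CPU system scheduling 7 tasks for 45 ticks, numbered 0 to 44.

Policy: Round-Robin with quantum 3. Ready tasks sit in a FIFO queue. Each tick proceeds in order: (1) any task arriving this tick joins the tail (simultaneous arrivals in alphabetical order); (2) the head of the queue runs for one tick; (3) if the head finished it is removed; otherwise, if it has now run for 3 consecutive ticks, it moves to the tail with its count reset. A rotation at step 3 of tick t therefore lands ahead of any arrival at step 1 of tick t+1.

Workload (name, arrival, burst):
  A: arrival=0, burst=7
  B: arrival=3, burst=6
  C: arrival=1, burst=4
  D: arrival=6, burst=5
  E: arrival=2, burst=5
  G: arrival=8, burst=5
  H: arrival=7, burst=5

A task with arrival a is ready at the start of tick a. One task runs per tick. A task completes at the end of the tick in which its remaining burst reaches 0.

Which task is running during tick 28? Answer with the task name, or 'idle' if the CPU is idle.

t=0: queue=[A] q_used=0 → run A
t=1: queue=[A,C] q_used=1 → run A
t=2: queue=[A,C,E] q_used=2 → run A
t=3: queue=[C,E,A,B] q_used=0 → run C
t=4: queue=[C,E,A,B] q_used=1 → run C
t=5: queue=[C,E,A,B] q_used=2 → run C
t=6: queue=[E,A,B,C,D] q_used=0 → run E
t=7: queue=[E,A,B,C,D,H] q_used=1 → run E
t=8: queue=[E,A,B,C,D,H,G] q_used=2 → run E
t=9: queue=[A,B,C,D,H,G,E] q_used=0 → run A
t=10: queue=[A,B,C,D,H,G,E] q_used=1 → run A
t=11: queue=[A,B,C,D,H,G,E] q_used=2 → run A
t=12: queue=[B,C,D,H,G,E,A] q_used=0 → run B
t=13: queue=[B,C,D,H,G,E,A] q_used=1 → run B
t=14: queue=[B,C,D,H,G,E,A] q_used=2 → run B
t=15: queue=[C,D,H,G,E,A,B] q_used=0 → run C
t=16: queue=[D,H,G,E,A,B] q_used=0 → run D
t=17: queue=[D,H,G,E,A,B] q_used=1 → run D
t=18: queue=[D,H,G,E,A,B] q_used=2 → run D
t=19: queue=[H,G,E,A,B,D] q_used=0 → run H
t=20: queue=[H,G,E,A,B,D] q_used=1 → run H
t=21: queue=[H,G,E,A,B,D] q_used=2 → run H
t=22: queue=[G,E,A,B,D,H] q_used=0 → run G
t=23: queue=[G,E,A,B,D,H] q_used=1 → run G
t=24: queue=[G,E,A,B,D,H] q_used=2 → run G
t=25: queue=[E,A,B,D,H,G] q_used=0 → run E
t=26: queue=[E,A,B,D,H,G] q_used=1 → run E
t=27: queue=[A,B,D,H,G] q_used=0 → run A
t=28: queue=[B,D,H,G] q_used=0 → run B
t=29: queue=[B,D,H,G] q_used=1 → run B
t=30: queue=[B,D,H,G] q_used=2 → run B
t=31: queue=[D,H,G] q_used=0 → run D
t=32: queue=[D,H,G] q_used=1 → run D
t=33: queue=[H,G] q_used=0 → run H
t=34: queue=[H,G] q_used=1 → run H
t=35: queue=[G] q_used=0 → run G
t=36: queue=[G] q_used=1 → run G
t=37: (idle)
t=38: (idle)
t=39: (idle)
t=40: (idle)
t=41: (idle)
t=42: (idle)
t=43: (idle)
t=44: (idle)

running at tick 28 = B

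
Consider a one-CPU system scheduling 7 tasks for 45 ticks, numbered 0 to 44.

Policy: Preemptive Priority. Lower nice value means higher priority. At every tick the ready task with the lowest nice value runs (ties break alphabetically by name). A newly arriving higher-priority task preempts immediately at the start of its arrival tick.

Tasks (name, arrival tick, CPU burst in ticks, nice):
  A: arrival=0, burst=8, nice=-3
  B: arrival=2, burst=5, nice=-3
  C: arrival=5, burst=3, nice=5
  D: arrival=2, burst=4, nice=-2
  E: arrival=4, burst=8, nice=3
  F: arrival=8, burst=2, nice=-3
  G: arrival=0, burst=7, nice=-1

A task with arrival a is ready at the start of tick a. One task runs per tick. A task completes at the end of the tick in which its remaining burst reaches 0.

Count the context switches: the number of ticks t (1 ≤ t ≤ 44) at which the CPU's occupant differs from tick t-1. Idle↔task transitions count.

t=0: ready={A,G} → run A
t=1: ready={A,G} → run A
t=2: ready={A,B,D,G} → run A
t=3: ready={A,B,D,G} → run A
t=4: ready={A,B,D,E,G} → run A
t=5: ready={A,B,C,D,E,G} → run A
t=6: ready={A,B,C,D,E,G} → run A
t=7: ready={A,B,C,D,E,G} → run A
t=8: ready={B,C,D,E,F,G} → run B
t=9: ready={B,C,D,E,F,G} → run B
t=10: ready={B,C,D,E,F,G} → run B
t=11: ready={B,C,D,E,F,G} → run B
t=12: ready={B,C,D,E,F,G} → run B
t=13: ready={C,D,E,F,G} → run F
t=14: ready={C,D,E,F,G} → run F
t=15: ready={C,D,E,G} → run D
t=16: ready={C,D,E,G} → run D
t=17: ready={C,D,E,G} → run D
t=18: ready={C,D,E,G} → run D
t=19: ready={C,E,G} → run G
t=20: ready={C,E,G} → run G
t=21: ready={C,E,G} → run G
t=22: ready={C,E,G} → run G
t=23: ready={C,E,G} → run G
t=24: ready={C,E,G} → run G
t=25: ready={C,E,G} → run G
t=26: ready={C,E} → run E
t=27: ready={C,E} → run E
t=28: ready={C,E} → run E
t=29: ready={C,E} → run E
t=30: ready={C,E} → run E
t=31: ready={C,E} → run E
t=32: ready={C,E} → run E
t=33: ready={C,E} → run E
t=34: ready={C} → run C
t=35: ready={C} → run C
t=36: ready={C} → run C
t=37: (idle)
t=38: (idle)
t=39: (idle)
t=40: (idle)
t=41: (idle)
t=42: (idle)
t=43: (idle)
t=44: (idle)

context switches = 7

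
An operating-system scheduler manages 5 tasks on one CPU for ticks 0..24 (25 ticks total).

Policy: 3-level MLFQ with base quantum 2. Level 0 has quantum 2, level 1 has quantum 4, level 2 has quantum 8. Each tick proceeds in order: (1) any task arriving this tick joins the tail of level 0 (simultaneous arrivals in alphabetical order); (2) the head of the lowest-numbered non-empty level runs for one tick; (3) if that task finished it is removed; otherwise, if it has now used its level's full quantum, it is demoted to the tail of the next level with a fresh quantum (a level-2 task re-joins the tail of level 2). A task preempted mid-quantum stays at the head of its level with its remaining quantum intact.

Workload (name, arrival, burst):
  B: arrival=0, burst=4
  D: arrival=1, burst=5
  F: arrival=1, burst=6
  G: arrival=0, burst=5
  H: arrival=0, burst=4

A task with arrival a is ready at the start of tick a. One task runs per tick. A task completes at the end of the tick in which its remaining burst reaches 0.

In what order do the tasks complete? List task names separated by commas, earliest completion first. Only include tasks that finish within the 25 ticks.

t=0: L0/L1/L2 = BGH/-/- → run B
t=1: L0/L1/L2 = BGHDF/-/- → run B
t=2: L0/L1/L2 = GHDF/B/- → run G
t=3: L0/L1/L2 = GHDF/B/- → run G
t=4: L0/L1/L2 = HDF/BG/- → run H
t=5: L0/L1/L2 = HDF/BG/- → run H
t=6: L0/L1/L2 = DF/BGH/- → run D
t=7: L0/L1/L2 = DF/BGH/- → run D
t=8: L0/L1/L2 = F/BGHD/- → run F
t=9: L0/L1/L2 = F/BGHD/- → run F
t=10: L0/L1/L2 = -/BGHDF/- → run B
t=11: L0/L1/L2 = -/BGHDF/- → run B
t=12: L0/L1/L2 = -/GHDF/- → run G
t=13: L0/L1/L2 = -/GHDF/- → run G
t=14: L0/L1/L2 = -/GHDF/- → run G
t=15: L0/L1/L2 = -/HDF/- → run H
t=16: L0/L1/L2 = -/HDF/- → run H
t=17: L0/L1/L2 = -/DF/- → run D
t=18: L0/L1/L2 = -/DF/- → run D
t=19: L0/L1/L2 = -/DF/- → run D
t=20: L0/L1/L2 = -/F/- → run F
t=21: L0/L1/L2 = -/F/- → run F
t=22: L0/L1/L2 = -/F/- → run F
t=23: L0/L1/L2 = -/F/- → run F
t=24: (idle)

completion order = B, G, H, D, F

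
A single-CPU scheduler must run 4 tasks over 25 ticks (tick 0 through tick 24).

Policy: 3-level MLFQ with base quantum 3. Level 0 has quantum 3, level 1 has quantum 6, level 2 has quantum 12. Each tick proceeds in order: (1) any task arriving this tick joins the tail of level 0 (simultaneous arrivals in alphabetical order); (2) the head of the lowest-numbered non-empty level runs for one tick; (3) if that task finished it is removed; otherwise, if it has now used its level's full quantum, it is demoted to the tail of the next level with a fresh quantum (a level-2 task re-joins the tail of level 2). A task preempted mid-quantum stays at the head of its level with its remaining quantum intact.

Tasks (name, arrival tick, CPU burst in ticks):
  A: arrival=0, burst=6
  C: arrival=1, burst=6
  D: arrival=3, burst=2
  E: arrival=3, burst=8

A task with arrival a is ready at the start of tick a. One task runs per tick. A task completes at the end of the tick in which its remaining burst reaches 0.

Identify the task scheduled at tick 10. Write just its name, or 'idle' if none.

running at tick 10 = E

t=0: L0/L1/L2 = A/-/- → run A
t=1: L0/L1/L2 = AC/-/- → run A
t=2: L0/L1/L2 = AC/-/- → run A
t=3: L0/L1/L2 = CDE/A/- → run C
t=4: L0/L1/L2 = CDE/A/- → run C
t=5: L0/L1/L2 = CDE/A/- → run C
t=6: L0/L1/L2 = DE/AC/- → run D
t=7: L0/L1/L2 = DE/AC/- → run D
t=8: L0/L1/L2 = E/AC/- → run E
t=9: L0/L1/L2 = E/AC/- → run E
t=10: L0/L1/L2 = E/AC/- → run E
t=11: L0/L1/L2 = -/ACE/- → run A
t=12: L0/L1/L2 = -/ACE/- → run A
t=13: L0/L1/L2 = -/ACE/- → run A
t=14: L0/L1/L2 = -/CE/- → run C
t=15: L0/L1/L2 = -/CE/- → run C
t=16: L0/L1/L2 = -/CE/- → run C
t=17: L0/L1/L2 = -/E/- → run E
t=18: L0/L1/L2 = -/E/- → run E
t=19: L0/L1/L2 = -/E/- → run E
t=20: L0/L1/L2 = -/E/- → run E
t=21: L0/L1/L2 = -/E/- → run E
t=22: (idle)
t=23: (idle)
t=24: (idle)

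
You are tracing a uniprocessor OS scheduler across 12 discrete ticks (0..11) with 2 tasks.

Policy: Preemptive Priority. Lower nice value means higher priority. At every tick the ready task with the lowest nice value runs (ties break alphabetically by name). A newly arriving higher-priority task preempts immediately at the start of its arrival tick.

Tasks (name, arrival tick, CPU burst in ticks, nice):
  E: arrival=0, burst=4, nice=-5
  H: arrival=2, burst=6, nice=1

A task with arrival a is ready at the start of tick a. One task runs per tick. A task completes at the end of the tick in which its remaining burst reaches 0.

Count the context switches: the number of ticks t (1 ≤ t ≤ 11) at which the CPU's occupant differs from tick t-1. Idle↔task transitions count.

t=0: ready={E} → run E
t=1: ready={E} → run E
t=2: ready={E,H} → run E
t=3: ready={E,H} → run E
t=4: ready={H} → run H
t=5: ready={H} → run H
t=6: ready={H} → run H
t=7: ready={H} → run H
t=8: ready={H} → run H
t=9: ready={H} → run H
t=10: (idle)
t=11: (idle)

context switches = 2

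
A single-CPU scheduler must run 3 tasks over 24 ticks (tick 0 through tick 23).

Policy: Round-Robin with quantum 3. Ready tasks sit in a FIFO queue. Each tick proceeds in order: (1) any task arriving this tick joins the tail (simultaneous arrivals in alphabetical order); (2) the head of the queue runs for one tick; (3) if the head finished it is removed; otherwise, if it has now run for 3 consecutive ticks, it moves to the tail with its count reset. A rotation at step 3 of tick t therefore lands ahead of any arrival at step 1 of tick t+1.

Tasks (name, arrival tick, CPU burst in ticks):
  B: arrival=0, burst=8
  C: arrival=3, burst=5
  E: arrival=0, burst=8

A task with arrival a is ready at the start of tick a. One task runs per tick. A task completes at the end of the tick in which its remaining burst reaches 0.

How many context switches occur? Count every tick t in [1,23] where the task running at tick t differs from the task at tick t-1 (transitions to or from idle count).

t=0: queue=[B,E] q_used=0 → run B
t=1: queue=[B,E] q_used=1 → run B
t=2: queue=[B,E] q_used=2 → run B
t=3: queue=[E,B,C] q_used=0 → run E
t=4: queue=[E,B,C] q_used=1 → run E
t=5: queue=[E,B,C] q_used=2 → run E
t=6: queue=[B,C,E] q_used=0 → run B
t=7: queue=[B,C,E] q_used=1 → run B
t=8: queue=[B,C,E] q_used=2 → run B
t=9: queue=[C,E,B] q_used=0 → run C
t=10: queue=[C,E,B] q_used=1 → run C
t=11: queue=[C,E,B] q_used=2 → run C
t=12: queue=[E,B,C] q_used=0 → run E
t=13: queue=[E,B,C] q_used=1 → run E
t=14: queue=[E,B,C] q_used=2 → run E
t=15: queue=[B,C,E] q_used=0 → run B
t=16: queue=[B,C,E] q_used=1 → run B
t=17: queue=[C,E] q_used=0 → run C
t=18: queue=[C,E] q_used=1 → run C
t=19: queue=[E] q_used=0 → run E
t=20: queue=[E] q_used=1 → run E
t=21: (idle)
t=22: (idle)
t=23: (idle)

context switches = 8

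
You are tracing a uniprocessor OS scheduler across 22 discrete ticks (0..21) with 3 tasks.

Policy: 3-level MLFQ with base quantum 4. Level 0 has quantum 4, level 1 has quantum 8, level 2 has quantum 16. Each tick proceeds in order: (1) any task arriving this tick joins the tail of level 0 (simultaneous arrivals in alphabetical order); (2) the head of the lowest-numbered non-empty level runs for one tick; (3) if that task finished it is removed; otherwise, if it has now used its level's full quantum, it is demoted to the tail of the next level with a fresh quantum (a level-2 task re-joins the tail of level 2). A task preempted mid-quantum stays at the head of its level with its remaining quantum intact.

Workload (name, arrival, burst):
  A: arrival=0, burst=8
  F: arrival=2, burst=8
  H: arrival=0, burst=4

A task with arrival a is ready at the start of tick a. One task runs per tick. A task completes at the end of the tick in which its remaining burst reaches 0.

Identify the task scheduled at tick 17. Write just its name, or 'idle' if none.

running at tick 17 = F

t=0: L0/L1/L2 = AH/-/- → run A
t=1: L0/L1/L2 = AH/-/- → run A
t=2: L0/L1/L2 = AHF/-/- → run A
t=3: L0/L1/L2 = AHF/-/- → run A
t=4: L0/L1/L2 = HF/A/- → run H
t=5: L0/L1/L2 = HF/A/- → run H
t=6: L0/L1/L2 = HF/A/- → run H
t=7: L0/L1/L2 = HF/A/- → run H
t=8: L0/L1/L2 = F/A/- → run F
t=9: L0/L1/L2 = F/A/- → run F
t=10: L0/L1/L2 = F/A/- → run F
t=11: L0/L1/L2 = F/A/- → run F
t=12: L0/L1/L2 = -/AF/- → run A
t=13: L0/L1/L2 = -/AF/- → run A
t=14: L0/L1/L2 = -/AF/- → run A
t=15: L0/L1/L2 = -/AF/- → run A
t=16: L0/L1/L2 = -/F/- → run F
t=17: L0/L1/L2 = -/F/- → run F
t=18: L0/L1/L2 = -/F/- → run F
t=19: L0/L1/L2 = -/F/- → run F
t=20: (idle)
t=21: (idle)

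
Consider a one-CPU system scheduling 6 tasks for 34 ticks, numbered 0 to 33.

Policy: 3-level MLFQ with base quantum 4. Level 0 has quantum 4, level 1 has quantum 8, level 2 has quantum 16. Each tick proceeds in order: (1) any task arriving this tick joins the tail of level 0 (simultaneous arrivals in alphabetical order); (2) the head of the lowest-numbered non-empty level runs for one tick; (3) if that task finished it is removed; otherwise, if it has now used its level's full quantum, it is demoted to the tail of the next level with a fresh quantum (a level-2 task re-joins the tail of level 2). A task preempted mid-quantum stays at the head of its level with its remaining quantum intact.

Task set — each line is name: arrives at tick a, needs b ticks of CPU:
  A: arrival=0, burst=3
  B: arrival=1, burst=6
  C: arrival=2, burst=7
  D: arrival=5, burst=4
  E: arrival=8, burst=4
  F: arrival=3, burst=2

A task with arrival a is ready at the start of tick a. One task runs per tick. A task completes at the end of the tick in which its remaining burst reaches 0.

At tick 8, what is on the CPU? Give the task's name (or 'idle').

t=0: L0/L1/L2 = A/-/- → run A
t=1: L0/L1/L2 = AB/-/- → run A
t=2: L0/L1/L2 = ABC/-/- → run A
t=3: L0/L1/L2 = BCF/-/- → run B
t=4: L0/L1/L2 = BCF/-/- → run B
t=5: L0/L1/L2 = BCFD/-/- → run B
t=6: L0/L1/L2 = BCFD/-/- → run B
t=7: L0/L1/L2 = CFD/B/- → run C
t=8: L0/L1/L2 = CFDE/B/- → run C
t=9: L0/L1/L2 = CFDE/B/- → run C
t=10: L0/L1/L2 = CFDE/B/- → run C
t=11: L0/L1/L2 = FDE/BC/- → run F
t=12: L0/L1/L2 = FDE/BC/- → run F
t=13: L0/L1/L2 = DE/BC/- → run D
t=14: L0/L1/L2 = DE/BC/- → run D
t=15: L0/L1/L2 = DE/BC/- → run D
t=16: L0/L1/L2 = DE/BC/- → run D
t=17: L0/L1/L2 = E/BC/- → run E
t=18: L0/L1/L2 = E/BC/- → run E
t=19: L0/L1/L2 = E/BC/- → run E
t=20: L0/L1/L2 = E/BC/- → run E
t=21: L0/L1/L2 = -/BC/- → run B
t=22: L0/L1/L2 = -/BC/- → run B
t=23: L0/L1/L2 = -/C/- → run C
t=24: L0/L1/L2 = -/C/- → run C
t=25: L0/L1/L2 = -/C/- → run C
t=26: (idle)
t=27: (idle)
t=28: (idle)
t=29: (idle)
t=30: (idle)
t=31: (idle)
t=32: (idle)
t=33: (idle)

running at tick 8 = C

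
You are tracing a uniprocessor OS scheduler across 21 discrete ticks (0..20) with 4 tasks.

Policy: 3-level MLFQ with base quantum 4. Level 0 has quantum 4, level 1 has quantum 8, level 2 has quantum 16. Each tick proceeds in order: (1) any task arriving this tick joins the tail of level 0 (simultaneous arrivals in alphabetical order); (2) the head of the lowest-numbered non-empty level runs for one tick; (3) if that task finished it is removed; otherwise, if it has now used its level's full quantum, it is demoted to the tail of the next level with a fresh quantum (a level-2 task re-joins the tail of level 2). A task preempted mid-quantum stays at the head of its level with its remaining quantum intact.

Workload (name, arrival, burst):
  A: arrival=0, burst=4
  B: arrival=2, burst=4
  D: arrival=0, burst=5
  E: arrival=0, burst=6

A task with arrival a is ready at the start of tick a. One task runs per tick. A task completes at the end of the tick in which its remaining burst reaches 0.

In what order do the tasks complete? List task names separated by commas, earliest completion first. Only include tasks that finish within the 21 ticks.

t=0: L0/L1/L2 = ADE/-/- → run A
t=1: L0/L1/L2 = ADE/-/- → run A
t=2: L0/L1/L2 = ADEB/-/- → run A
t=3: L0/L1/L2 = ADEB/-/- → run A
t=4: L0/L1/L2 = DEB/-/- → run D
t=5: L0/L1/L2 = DEB/-/- → run D
t=6: L0/L1/L2 = DEB/-/- → run D
t=7: L0/L1/L2 = DEB/-/- → run D
t=8: L0/L1/L2 = EB/D/- → run E
t=9: L0/L1/L2 = EB/D/- → run E
t=10: L0/L1/L2 = EB/D/- → run E
t=11: L0/L1/L2 = EB/D/- → run E
t=12: L0/L1/L2 = B/DE/- → run B
t=13: L0/L1/L2 = B/DE/- → run B
t=14: L0/L1/L2 = B/DE/- → run B
t=15: L0/L1/L2 = B/DE/- → run B
t=16: L0/L1/L2 = -/DE/- → run D
t=17: L0/L1/L2 = -/E/- → run E
t=18: L0/L1/L2 = -/E/- → run E
t=19: (idle)
t=20: (idle)

completion order = A, B, D, E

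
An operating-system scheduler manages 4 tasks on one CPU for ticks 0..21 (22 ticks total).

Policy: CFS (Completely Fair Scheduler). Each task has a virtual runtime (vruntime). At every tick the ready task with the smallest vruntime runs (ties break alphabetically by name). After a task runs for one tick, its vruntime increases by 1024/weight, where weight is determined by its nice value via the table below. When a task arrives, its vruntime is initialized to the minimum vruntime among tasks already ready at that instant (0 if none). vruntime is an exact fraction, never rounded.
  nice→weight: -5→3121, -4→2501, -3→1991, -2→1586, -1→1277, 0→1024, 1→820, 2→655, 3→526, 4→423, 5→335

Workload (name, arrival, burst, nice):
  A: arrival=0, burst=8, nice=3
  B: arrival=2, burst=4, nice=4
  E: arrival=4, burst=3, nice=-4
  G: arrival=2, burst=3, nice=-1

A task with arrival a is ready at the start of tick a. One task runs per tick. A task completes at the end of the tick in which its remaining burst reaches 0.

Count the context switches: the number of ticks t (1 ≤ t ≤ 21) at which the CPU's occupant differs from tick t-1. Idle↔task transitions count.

context switches = 15

t=0: vr[A=0] → run A
t=1: vr[A=512/263] → run A
t=2: vr[A=1024/263 B=1024/263 G=1024/263] → run A
t=3: vr[A=1536/263 B=1024/263 G=1024/263] → run B
t=4: vr[A=1536/263 B=702464/111249 E=1024/263 G=1024/263] → run E
t=5: vr[A=1536/263 B=702464/111249 E=2830336/657763 G=1024/263] → run G
t=6: vr[A=1536/263 B=702464/111249 E=2830336/657763 G=1576960/335851] → run E
t=7: vr[A=1536/263 B=702464/111249 E=3099648/657763 G=1576960/335851] → run G
t=8: vr[A=1536/263 B=702464/111249 E=3099648/657763 G=1846272/335851] → run E
t=9: vr[A=1536/263 B=702464/111249 G=1846272/335851] → run G
t=10: vr[A=1536/263 B=702464/111249] → run A
t=11: vr[A=2048/263 B=702464/111249] → run B
t=12: vr[A=2048/263 B=971776/111249] → run A
t=13: vr[A=2560/263 B=971776/111249] → run B
t=14: vr[A=2560/263 B=413696/37083] → run A
t=15: vr[A=3072/263 B=413696/37083] → run B
t=16: vr[A=3072/263] → run A
t=17: vr[A=3584/263] → run A
t=18: (idle)
t=19: (idle)
t=20: (idle)
t=21: (idle)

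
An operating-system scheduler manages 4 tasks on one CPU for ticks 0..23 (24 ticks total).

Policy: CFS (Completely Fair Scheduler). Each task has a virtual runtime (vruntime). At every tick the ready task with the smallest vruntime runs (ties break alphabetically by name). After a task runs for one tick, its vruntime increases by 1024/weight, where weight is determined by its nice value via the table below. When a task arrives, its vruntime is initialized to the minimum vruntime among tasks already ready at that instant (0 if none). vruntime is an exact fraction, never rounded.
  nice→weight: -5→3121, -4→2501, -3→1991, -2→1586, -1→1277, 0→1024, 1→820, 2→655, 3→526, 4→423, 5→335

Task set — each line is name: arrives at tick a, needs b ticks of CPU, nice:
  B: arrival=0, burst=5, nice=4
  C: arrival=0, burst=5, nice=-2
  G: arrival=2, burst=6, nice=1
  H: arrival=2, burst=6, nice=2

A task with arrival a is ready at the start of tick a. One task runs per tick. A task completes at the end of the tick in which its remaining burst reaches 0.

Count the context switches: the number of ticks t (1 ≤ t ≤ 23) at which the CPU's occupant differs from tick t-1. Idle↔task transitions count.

t=0: vr[B=0 C=0] → run B
t=1: vr[B=1024/423 C=0] → run C
t=2: vr[B=1024/423 C=512/793 G=512/793 H=512/793] → run C
t=3: vr[B=1024/423 C=1024/793 G=512/793 H=512/793] → run G
t=4: vr[B=1024/423 C=1024/793 G=307968/162565 H=512/793] → run H
t=5: vr[B=1024/423 C=1024/793 G=307968/162565 H=1147392/519415] → run C
t=6: vr[B=1024/423 C=1536/793 G=307968/162565 H=1147392/519415] → run G
t=7: vr[B=1024/423 C=1536/793 G=510976/162565 H=1147392/519415] → run C
t=8: vr[B=1024/423 C=2048/793 G=510976/162565 H=1147392/519415] → run H
t=9: vr[B=1024/423 C=2048/793 G=510976/162565 H=1959424/519415] → run B
t=10: vr[B=2048/423 C=2048/793 G=510976/162565 H=1959424/519415] → run C
t=11: vr[B=2048/423 G=510976/162565 H=1959424/519415] → run G
t=12: vr[B=2048/423 G=713984/162565 H=1959424/519415] → run H
t=13: vr[B=2048/423 G=713984/162565 H=2771456/519415] → run G
t=14: vr[B=2048/423 G=916992/162565 H=2771456/519415] → run B
t=15: vr[B=1024/141 G=916992/162565 H=2771456/519415] → run H
t=16: vr[B=1024/141 G=916992/162565 H=3583488/519415] → run G
t=17: vr[B=1024/141 G=224000/32513 H=3583488/519415] → run G
t=18: vr[B=1024/141 H=3583488/519415] → run H
t=19: vr[B=1024/141 H=879104/103883] → run B
t=20: vr[B=4096/423 H=879104/103883] → run H
t=21: vr[B=4096/423] → run B
t=22: (idle)
t=23: (idle)

context switches = 20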